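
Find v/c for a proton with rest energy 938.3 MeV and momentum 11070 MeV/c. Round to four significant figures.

0.9964

βγ = pc/(mc²) = 11070/938.3 = 11.798.
Since γ² = 1 + (βγ)² = 140.193, γ = √140.193 = 11.8403, and β = (βγ)/γ = 11.798/11.8403 = 0.9964.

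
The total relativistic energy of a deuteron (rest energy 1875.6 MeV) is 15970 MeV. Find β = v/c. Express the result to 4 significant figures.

0.9931

Total energy E = γmc² gives γ = 15970/1875.6 = 8.5146.
Hence β = √(1 − 1/γ²) = √(1 − 0.0137934) = √0.9862066 = 0.9931.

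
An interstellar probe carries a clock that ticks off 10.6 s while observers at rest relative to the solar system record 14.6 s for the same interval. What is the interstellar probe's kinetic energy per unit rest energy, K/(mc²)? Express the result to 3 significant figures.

0.377

The time-dilation ratio gives γ = 14.6/10.6 = 1.37736.
Since K = (γ−1)mc², K/(mc²) = 1.37736 − 1 = 0.377.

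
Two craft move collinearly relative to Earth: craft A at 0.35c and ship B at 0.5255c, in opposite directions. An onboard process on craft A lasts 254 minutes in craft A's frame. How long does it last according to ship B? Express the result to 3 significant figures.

377 minutes

The velocity of craft A relative to ship B is (0.35 + 0.5255)c / (1 + 0.35×0.5255) = 0.73949c; relative speed 0.73949c.
γ for this relative speed: γ = 1/√(1 − 0.546845) = 1.4855.
The clock on craft A records proper time, so ship B measures Δt = γΔτ = 1.4855 × 254 = 377 minutes.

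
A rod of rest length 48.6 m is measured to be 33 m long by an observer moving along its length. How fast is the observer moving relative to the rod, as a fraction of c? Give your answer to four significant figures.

0.7341c

Length contraction gives γ = L₀/L = 48.6/33 = 1.4727.
β = √(1 − 1/γ²) = √0.538925 = 0.7341.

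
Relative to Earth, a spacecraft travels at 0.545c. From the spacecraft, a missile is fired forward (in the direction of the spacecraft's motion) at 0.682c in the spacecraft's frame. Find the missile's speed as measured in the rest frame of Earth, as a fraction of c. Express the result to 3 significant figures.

In units of c, u = (u' + v)/(1 + u'v) with u' = 0.682 and v = 0.545.
Numerator: 0.682 + 0.545 = 1.227. Denominator: 1 + (0.682)(0.545) = 1.37169.
u = 1.227/1.37169 = 0.89452, so the speed is 0.895c.

0.895c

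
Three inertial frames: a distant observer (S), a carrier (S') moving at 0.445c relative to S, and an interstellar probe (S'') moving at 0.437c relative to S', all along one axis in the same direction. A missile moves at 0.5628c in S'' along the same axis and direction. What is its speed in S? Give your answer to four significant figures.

0.9192c

Compose velocities in two stages. Stage 1 (into S'): u₁ = (0.5628+0.437)/(1+0.5628×0.437) = 0.80244.
Stage 2 (into S): u = (0.80244+0.445)/(1+0.80244×0.445) = 0.9192, so the speed is 0.9192c.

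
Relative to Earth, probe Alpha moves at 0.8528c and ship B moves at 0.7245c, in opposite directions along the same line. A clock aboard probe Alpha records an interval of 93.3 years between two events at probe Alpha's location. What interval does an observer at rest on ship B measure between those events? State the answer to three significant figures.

419 years

The velocity of probe Alpha relative to ship B is (0.8528 + 0.7245)c / (1 + 0.8528×0.7245) = 0.97493c; relative speed 0.97493c.
At |u| = 0.97493c, γ = (1 − 0.950489)^(−1/2) = 4.4942.
Probe Alpha's interval is proper; time dilation gives Δt_B = γΔτ = 4.4942 × 93.3 years = 419 years.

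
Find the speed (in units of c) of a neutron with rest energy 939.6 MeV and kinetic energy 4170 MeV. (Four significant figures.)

0.9829c

K = (γ−1)mc², so γ = 1 + 4170/939.6 = 5.4381.
Then v/c = √(1 − γ⁻²) = √(1 − 0.0338147) = √0.9661853 = 0.9829.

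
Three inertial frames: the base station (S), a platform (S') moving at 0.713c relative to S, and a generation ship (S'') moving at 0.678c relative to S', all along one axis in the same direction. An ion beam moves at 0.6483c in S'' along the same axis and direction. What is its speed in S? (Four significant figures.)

0.9864c

Compose velocities in two stages. Stage 1 (into S'): u₁ = (0.6483+0.678)/(1+0.6483×0.678) = 0.92133.
Stage 2 (into S): u = (0.92133+0.713)/(1+0.92133×0.713) = 0.98637, so the speed is 0.9864c.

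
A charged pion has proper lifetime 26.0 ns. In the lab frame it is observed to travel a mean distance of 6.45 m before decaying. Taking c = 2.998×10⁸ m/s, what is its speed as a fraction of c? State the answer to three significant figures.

0.638c

Lab distance = (lab lifetime)·v = γτ·βc, so βγ = d/(cτ) = 6.450/(2.998×10⁸ × 2.600×10^-8) = 0.82747.
With βγ = 0.82747: γ² = 1 + (βγ)² = 1.684707, and β = (βγ)/γ = 0.82747/1.29796 = 0.638.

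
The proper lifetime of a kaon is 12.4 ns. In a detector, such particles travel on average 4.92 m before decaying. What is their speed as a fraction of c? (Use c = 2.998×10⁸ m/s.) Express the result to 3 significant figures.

0.798c

d = βγcτ ⇒ βγ = d/(cτ) = 4.920 m / (3.71752 m) = 1.3235.
β = (βγ)/√(1+(βγ)²) = 1.3235/√2.75165 = 0.798.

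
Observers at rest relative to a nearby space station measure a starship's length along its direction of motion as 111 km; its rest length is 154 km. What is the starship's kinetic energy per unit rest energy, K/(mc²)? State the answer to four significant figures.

From L = L₀/γ: γ = 154/111 = 1.38739.
K/(mc²) = γ − 1 = 1.38739 − 1 = 0.3874.

0.3874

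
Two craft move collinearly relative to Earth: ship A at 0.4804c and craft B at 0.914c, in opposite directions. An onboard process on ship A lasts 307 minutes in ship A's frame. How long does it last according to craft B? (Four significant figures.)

1242 minutes

Transform ship A's velocity into craft B's frame: (0.4804 + 0.914)/(1 + 0.4804·0.914) = 1.3944/1.4390856, so the relative speed is 0.96895c.
At |u| = 0.96895c, γ = (1 − 0.938864)^(−1/2) = 4.0444.
The clock on ship A records proper time, so craft B measures Δt = γΔτ = 4.0444 × 307 = 1242 minutes.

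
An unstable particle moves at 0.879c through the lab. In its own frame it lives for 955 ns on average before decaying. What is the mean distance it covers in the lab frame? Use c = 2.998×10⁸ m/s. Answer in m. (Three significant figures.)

γ = 1/√(1 − β²) = 1/√(1 − 0.772641) = 1/√0.227359 = 1/0.476822 = 2.0972.
Lab-frame lifetime: Δt = γτ = 2.0972 × 955 ns = 2002.8 ns.
Distance: d = vΔt = 0.879 × 2.998×10⁸ m/s × 2.0028×10^-6 s = 528 m.

528 m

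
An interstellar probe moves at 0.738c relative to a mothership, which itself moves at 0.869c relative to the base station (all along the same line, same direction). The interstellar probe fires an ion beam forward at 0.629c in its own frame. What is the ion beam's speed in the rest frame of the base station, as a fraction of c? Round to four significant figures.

0.9952c

Compose velocities in two stages. Stage 1 (into S'): u₁ = (0.629+0.738)/(1+0.629×0.738) = 0.93361.
Stage 2 (into S): u = (0.93361+0.869)/(1+0.93361×0.869) = 0.9952, so the speed is 0.9952c.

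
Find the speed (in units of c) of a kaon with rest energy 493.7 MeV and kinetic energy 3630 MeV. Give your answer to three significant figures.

γ = 1 + K/(mc²) = 1 + 3630/493.7 = 8.3526.
β = √(1 − 1/γ²) = √(1 − 0.0143336) = √0.9856664 = 0.993.

0.993c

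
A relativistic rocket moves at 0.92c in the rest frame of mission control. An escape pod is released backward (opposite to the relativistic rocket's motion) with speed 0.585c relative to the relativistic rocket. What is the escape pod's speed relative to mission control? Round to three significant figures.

0.725c

In units of c, u = (u' + v)/(1 + u'v) with u' = −0.585 and v = 0.92.
Numerator: −0.585 + 0.92 = 0.335. Denominator: 1 + (−0.585)(0.92) = 0.4618.
u = 0.335/0.4618 = 0.72542, so the speed is 0.725c.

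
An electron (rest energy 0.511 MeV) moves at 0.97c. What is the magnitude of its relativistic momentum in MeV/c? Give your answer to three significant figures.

γ = 1/√(1 − β²) = 1/√(1 − 0.9409) = 1/√0.0591 = 4.1135.
Momentum: p = γβ·mc = 4.1135 × 0.97 × 0.511 MeV/c = 2.04 MeV/c.

2.04 MeV/c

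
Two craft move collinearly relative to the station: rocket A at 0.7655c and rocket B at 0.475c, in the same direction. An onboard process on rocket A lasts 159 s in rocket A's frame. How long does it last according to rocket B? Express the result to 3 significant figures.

Speed of rocket A in rocket B's frame: u = (v_A − v_B)/(1 − v_A v_B/c²) = (0.7655 − 0.475)/(1 − 0.7655×0.475) = 0.2905/0.6363875 = 0.45648; |u| = 0.45648c.
At |u| = 0.45648c, γ = (1 − 0.208374)^(−1/2) = 1.1239.
Rocket A's interval is proper; time dilation gives Δt_B = γΔτ = 1.1239 × 159 s = 179 s.

179 s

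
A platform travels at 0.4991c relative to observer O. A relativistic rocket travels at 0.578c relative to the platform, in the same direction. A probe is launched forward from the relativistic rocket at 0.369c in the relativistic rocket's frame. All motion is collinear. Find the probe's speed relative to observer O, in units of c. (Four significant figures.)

First combine the probe and relativistic rocket (S''→S'): u₁ = (0.369 + 0.578)/(1 + 0.369×0.578) = 0.947/1.213282 = 0.78053.
Then combine with the platform (S'→S): u = (0.78053 + 0.4991)/(1 + 0.78053×0.4991) = 1.27963/1.389562523 = 0.92089.

0.9209c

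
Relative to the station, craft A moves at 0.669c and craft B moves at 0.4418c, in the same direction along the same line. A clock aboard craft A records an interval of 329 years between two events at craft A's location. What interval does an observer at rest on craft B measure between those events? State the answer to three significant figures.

348 years

The velocity of craft A relative to craft B is (0.669 − 0.4418)c / (1 − 0.669×0.4418) = 0.32253c; relative speed 0.32253c.
γ for this relative speed: γ = 1/√(1 − 0.104026) = 1.0565.
Craft A's interval is proper; time dilation gives Δt_B = γΔτ = 1.0565 × 329 years = 348 years.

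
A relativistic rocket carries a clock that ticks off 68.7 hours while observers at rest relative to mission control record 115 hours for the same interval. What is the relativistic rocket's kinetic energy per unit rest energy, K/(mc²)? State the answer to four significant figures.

0.6739

γ = Δt/Δτ = 115/68.7 = 1.67394.
Since K = (γ−1)mc², K/(mc²) = 1.67394 − 1 = 0.6739.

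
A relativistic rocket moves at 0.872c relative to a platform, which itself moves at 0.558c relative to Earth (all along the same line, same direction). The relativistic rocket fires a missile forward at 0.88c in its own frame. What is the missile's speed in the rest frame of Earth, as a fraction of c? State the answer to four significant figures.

First combine the missile and relativistic rocket (S''→S'): u₁ = (0.88 + 0.872)/(1 + 0.88×0.872) = 1.752/1.76736 = 0.99131.
Then combine with the platform (S'→S): u = (0.99131 + 0.558)/(1 + 0.99131×0.558) = 1.54931/1.55315098 = 0.99753.

0.9975c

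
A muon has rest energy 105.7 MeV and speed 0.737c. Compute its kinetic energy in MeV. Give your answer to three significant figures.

β² = 0.543169, so γ = 1/√0.456831 = 1.47952.
Kinetic energy: K = (γ − 1)mc² = (1.47952 − 1) × 105.7 MeV = 0.47952 × 105.7 = 50.7 MeV.

50.7 MeV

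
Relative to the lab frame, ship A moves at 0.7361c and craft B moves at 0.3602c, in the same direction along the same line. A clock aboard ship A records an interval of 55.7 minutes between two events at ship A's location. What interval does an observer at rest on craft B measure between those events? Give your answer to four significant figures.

Transform ship A's velocity into craft B's frame: (0.7361 − 0.3602)/(1 − 0.7361·0.3602) = 0.3759/0.73485678, so the relative speed is 0.51153c.
γ for this relative speed: γ = 1/√(1 − 0.261663) = 1.1638.
The clock on ship A records proper time, so craft B measures Δt = γΔτ = 1.1638 × 55.7 = 64.82 minutes.

64.82 minutes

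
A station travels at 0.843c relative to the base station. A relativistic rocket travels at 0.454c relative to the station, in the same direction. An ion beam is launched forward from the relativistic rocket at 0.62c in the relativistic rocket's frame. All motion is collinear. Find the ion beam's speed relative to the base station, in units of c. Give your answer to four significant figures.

Compose velocities in two stages. Stage 1 (into S'): u₁ = (0.62+0.454)/(1+0.62×0.454) = 0.83809.
Stage 2 (into S): u = (0.83809+0.843)/(1+0.83809×0.843) = 0.9851, so the speed is 0.9851c.

0.9851c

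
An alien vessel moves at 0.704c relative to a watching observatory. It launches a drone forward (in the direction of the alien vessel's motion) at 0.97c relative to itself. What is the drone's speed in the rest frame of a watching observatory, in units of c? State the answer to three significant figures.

Relativistic velocity addition: u = (u' + v)/(1 + u'v/c²), with u' = 0.97c and v = 0.704c.
Numerator: 0.97 + 0.704 = 1.674. Denominator: 1 + (0.97)(0.704) = 1.68288.
u = 1.674/1.68288 = 0.99472, so the speed is 0.995c.

0.995c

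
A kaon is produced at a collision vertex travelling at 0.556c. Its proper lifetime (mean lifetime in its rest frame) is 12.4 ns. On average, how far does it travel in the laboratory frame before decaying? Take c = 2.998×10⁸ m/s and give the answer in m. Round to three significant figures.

With β = 0.556, γ = 1/√(1 − 0.556²) = 1/√0.690864 = 1.2031.
Lab-frame lifetime: Δt = γτ = 1.2031 × 12.4 ns = 14.918 ns.
Distance: d = vΔt = 0.556 × 2.998×10⁸ m/s × 1.4918×10^-8 s = 2.49 m.

2.49 m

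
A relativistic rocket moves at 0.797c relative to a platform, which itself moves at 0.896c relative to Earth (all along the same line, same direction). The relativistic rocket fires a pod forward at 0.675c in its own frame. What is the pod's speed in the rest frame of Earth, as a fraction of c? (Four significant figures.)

First combine the pod and relativistic rocket (S''→S'): u₁ = (0.675 + 0.797)/(1 + 0.675×0.797) = 1.472/1.537975 = 0.9571.
Then combine with the platform (S'→S): u = (0.9571 + 0.896)/(1 + 0.9571×0.896) = 1.8531/1.8575616 = 0.9976.

0.9976c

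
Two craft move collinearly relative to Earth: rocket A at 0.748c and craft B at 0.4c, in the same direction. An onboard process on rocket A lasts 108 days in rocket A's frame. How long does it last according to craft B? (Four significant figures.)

124.4 days

Speed of rocket A in craft B's frame: u = (v_A − v_B)/(1 − v_A v_B/c²) = (0.748 − 0.4)/(1 − 0.748×0.4) = 0.348/0.7008 = 0.49658; |u| = 0.49658c.
γ for this relative speed: γ = 1/√(1 − 0.246592) = 1.1521.
Rocket A's interval is proper; time dilation gives Δt_B = γΔτ = 1.1521 × 108 days = 124.4 days.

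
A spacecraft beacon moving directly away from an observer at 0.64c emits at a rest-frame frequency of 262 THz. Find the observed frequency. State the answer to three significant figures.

Relativistic Doppler (source moving away): f_obs = f_src · √((1−β)/(1+β)).
With β = 0.64: factor = √(0.36/1.64) = 0.46852.
f_obs = 262 × 0.46852 = 123 THz.

123 THz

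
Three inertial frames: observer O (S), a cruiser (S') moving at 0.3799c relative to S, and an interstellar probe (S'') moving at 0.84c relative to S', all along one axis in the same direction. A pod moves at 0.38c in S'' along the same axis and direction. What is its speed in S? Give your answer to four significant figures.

0.9655c

Compose velocities in two stages. Stage 1 (into S'): u₁ = (0.38+0.84)/(1+0.38×0.84) = 0.9248.
Stage 2 (into S): u = (0.9248+0.3799)/(1+0.9248×0.3799) = 0.96549, so the speed is 0.9655c.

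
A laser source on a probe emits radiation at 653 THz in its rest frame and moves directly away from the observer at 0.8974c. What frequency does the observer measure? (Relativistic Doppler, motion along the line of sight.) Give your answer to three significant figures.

152 THz

Relativistic Doppler (source moving away): f_obs = f_src · √((1−β)/(1+β)).
With β = 0.8974: factor = √(0.1026/1.8974) = 0.23254.
f_obs = 653 × 0.23254 = 152 THz.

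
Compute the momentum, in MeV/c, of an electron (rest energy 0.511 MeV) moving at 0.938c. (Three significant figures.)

With β = 0.938, γ = 1/√(1 − 0.938²) = 1/√0.120156 = 2.8849.
Momentum: p = γβ·mc = 2.8849 × 0.938 × 0.511 MeV/c = 1.38 MeV/c.

1.38 MeV/c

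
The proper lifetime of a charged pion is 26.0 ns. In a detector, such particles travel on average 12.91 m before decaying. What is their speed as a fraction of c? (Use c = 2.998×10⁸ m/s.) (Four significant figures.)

d = βγcτ ⇒ βγ = d/(cτ) = 12.91 m / (7.7948 m) = 1.6562.
β = (βγ)/√(1+(βγ)²) = 1.6562/√3.743 = 0.8561.

0.8561c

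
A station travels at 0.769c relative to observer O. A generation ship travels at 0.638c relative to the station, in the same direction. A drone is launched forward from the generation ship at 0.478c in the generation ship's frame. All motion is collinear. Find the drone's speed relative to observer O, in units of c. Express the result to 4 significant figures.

0.9798c

Compose velocities in two stages. Stage 1 (into S'): u₁ = (0.478+0.638)/(1+0.478×0.638) = 0.8552.
Stage 2 (into S): u = (0.8552+0.769)/(1+0.8552×0.769) = 0.97982, so the speed is 0.9798c.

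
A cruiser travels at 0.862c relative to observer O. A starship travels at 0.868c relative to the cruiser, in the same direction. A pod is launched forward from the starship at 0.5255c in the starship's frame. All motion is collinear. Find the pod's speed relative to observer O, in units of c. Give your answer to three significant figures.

Compose velocities in two stages. Stage 1 (into S'): u₁ = (0.5255+0.868)/(1+0.5255×0.868) = 0.95699.
Stage 2 (into S): u = (0.95699+0.862)/(1+0.95699×0.862) = 0.99675, so the speed is 0.997c.

0.997c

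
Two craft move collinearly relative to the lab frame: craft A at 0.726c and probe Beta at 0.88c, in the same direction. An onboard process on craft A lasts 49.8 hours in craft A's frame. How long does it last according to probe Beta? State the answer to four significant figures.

55.06 hours

The velocity of craft A relative to probe Beta is (0.726 − 0.88)c / (1 − 0.726×0.88) = −0.42645c; relative speed 0.42645c.
γ for this relative speed: γ = 1/√(1 − 0.18186) = 1.1056.
Craft A's interval is proper; time dilation gives Δt_B = γΔτ = 1.1056 × 49.8 hours = 55.06 hours.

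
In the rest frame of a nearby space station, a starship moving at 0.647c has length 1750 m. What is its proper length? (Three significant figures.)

γ = 1/√(1 − β²) = 1/√(1 − 0.418609) = 1/√0.581391 = 1/0.76249 = 1.3115.
Proper length: L₀ = γ·L = 1.3115 × 1750 = 2300 m.

2300 m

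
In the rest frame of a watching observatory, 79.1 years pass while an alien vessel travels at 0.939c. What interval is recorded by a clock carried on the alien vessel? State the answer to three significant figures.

27.2 years

β² = 0.881721, so γ = 1/√0.118279 = 2.9077.
The alien vessel's clock runs slow as seen from a watching observatory, so Δτ = Δt/γ = 79.1/2.9077 = 27.2 years.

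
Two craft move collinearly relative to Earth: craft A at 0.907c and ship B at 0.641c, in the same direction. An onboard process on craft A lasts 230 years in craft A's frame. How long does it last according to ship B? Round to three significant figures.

Transform craft A's velocity into ship B's frame: (0.907 − 0.641)/(1 − 0.907·0.641) = 0.266/0.418613, so the relative speed is 0.63543c.
γ for this relative speed: γ = 1/√(1 − 0.403771) = 1.2951.
Craft A's interval is proper; time dilation gives Δt_B = γΔτ = 1.2951 × 230 years = 298 years.

298 years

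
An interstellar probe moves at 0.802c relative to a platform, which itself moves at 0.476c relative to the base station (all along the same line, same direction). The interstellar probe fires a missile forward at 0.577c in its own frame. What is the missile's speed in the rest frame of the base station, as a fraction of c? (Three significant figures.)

Compose velocities in two stages. Stage 1 (into S'): u₁ = (0.577+0.802)/(1+0.577×0.802) = 0.94274.
Stage 2 (into S): u = (0.94274+0.476)/(1+0.94274×0.476) = 0.97929, so the speed is 0.979c.

0.979c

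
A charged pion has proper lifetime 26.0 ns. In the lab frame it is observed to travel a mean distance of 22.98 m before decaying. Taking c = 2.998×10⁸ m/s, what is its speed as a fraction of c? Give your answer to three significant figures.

Let x = d/(cτ) = 22.98 m / (2.998×10⁸ m/s × 2.600×10^-8 s) = 2.9481. Since d = βγcτ, x = βγ = β/√(1−β²).
Solving: β² = x²/(1+x²) = 8.69129/9.69129 = 0.896815, so β = 0.947.

0.947c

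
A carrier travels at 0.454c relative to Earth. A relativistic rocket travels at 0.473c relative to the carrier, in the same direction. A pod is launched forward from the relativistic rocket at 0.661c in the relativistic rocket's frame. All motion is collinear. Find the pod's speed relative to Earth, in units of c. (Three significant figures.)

Compose velocities in two stages. Stage 1 (into S'): u₁ = (0.661+0.473)/(1+0.661×0.473) = 0.8639.
Stage 2 (into S): u = (0.8639+0.454)/(1+0.8639×0.454) = 0.94662, so the speed is 0.947c.

0.947c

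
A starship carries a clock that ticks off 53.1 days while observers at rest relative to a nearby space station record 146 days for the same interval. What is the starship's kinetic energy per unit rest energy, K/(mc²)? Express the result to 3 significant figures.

From Δt = γΔτ: γ = 146/53.1 = 2.74953.
K/(mc²) = γ − 1 = 2.74953 − 1 = 1.75.

1.75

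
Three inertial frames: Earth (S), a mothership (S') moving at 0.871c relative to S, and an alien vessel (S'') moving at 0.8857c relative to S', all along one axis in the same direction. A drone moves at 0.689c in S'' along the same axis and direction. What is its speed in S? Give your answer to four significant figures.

0.9985c

First combine the drone and alien vessel (S''→S'): u₁ = (0.689 + 0.8857)/(1 + 0.689×0.8857) = 1.5747/1.6102473 = 0.97792.
Then combine with the mothership (S'→S): u = (0.97792 + 0.871)/(1 + 0.97792×0.871) = 1.84892/1.85176832 = 0.99846.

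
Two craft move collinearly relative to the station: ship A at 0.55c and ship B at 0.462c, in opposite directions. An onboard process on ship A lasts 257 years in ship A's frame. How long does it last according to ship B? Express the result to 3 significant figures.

435 years

Transform ship A's velocity into ship B's frame: (0.55 + 0.462)/(1 + 0.55·0.462) = 1.012/1.2541, so the relative speed is 0.80695c.
γ for this relative speed: γ = 1/√(1 − 0.651168) = 1.6931.
The clock on ship A records proper time, so ship B measures Δt = γΔτ = 1.6931 × 257 = 435 years.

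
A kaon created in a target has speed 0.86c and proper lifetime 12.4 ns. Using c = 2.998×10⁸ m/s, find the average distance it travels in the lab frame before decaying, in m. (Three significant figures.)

6.27 m

With β = 0.86, γ = 1/√(1 − 0.86²) = 1/√0.2604 = 1.9597.
Lab-frame lifetime: Δt = γτ = 1.9597 × 12.4 ns = 24.3 ns.
Distance: d = vΔt = 0.86 × 2.998×10⁸ m/s × 2.4300×10^-8 s = 6.27 m.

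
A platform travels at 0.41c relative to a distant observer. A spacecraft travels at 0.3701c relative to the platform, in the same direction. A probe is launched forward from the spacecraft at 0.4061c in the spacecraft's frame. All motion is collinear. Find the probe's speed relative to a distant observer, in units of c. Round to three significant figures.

Compose velocities in two stages. Stage 1 (into S'): u₁ = (0.4061+0.3701)/(1+0.4061×0.3701) = 0.67478.
Stage 2 (into S): u = (0.67478+0.41)/(1+0.67478×0.41) = 0.8497, so the speed is 0.850c.

0.850c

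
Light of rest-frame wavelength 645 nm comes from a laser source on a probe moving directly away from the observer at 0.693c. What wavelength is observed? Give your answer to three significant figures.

Relativistic Doppler for wavelength: λ_obs = λ_src · √((1+β)/(1−β)).
With β = 0.693: factor = √(1.693/0.307) = 2.3483.
λ_obs = 645 × 2.3483 = 1510 nm.

1510 nm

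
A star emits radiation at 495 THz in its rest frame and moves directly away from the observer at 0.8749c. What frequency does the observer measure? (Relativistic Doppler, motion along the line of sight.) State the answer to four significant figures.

127.9 THz

Relativistic Doppler (source moving away): f_obs = f_src · √((1−β)/(1+β)).
With β = 0.8749: factor = √(0.1251/1.8749) = 0.25831.
f_obs = 495 × 0.25831 = 127.9 THz.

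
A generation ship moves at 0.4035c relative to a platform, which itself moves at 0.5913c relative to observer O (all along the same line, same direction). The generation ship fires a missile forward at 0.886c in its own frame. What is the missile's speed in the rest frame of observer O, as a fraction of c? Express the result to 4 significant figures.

Apply u = (u'+v)/(1+u'v) twice. Missile in the platform frame: (0.886+0.4035)/(1+0.886·0.4035) = 1.2895/1.357501 = 0.94991c.
That velocity, transformed to the rest frame of observer O: (0.94991+0.5913)/(1+0.94991·0.5913) = 1.54121/1.561681783 = 0.98689c.

0.9869c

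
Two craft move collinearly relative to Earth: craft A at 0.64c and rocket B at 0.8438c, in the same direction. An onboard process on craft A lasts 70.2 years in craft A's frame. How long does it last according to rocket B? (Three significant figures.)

78.3 years

Transform craft A's velocity into rocket B's frame: (0.64 − 0.8438)/(1 − 0.64·0.8438) = −0.2038/0.459968, so the relative speed is 0.44307c.
At |u| = 0.44307c, γ = (1 − 0.196311)^(−1/2) = 1.1155.
The clock on craft A records proper time, so rocket B measures Δt = γΔτ = 1.1155 × 70.2 = 78.3 years.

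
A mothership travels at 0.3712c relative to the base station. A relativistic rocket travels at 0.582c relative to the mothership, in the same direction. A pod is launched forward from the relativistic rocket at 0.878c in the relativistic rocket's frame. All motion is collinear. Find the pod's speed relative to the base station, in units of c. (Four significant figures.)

0.9844c

Compose velocities in two stages. Stage 1 (into S'): u₁ = (0.878+0.582)/(1+0.878×0.582) = 0.96625.
Stage 2 (into S): u = (0.96625+0.3712)/(1+0.96625×0.3712) = 0.98438, so the speed is 0.9844c.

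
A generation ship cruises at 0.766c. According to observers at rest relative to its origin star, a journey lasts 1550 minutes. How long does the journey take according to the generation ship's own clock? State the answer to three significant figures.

γ = 1/√(1 − β²) = 1/√(1 − 0.586756) = 1/√0.413244 = 1/0.642841 = 1.5556.
The generation ship's clock runs slow as seen from its origin star, so Δτ = Δt/γ = 1550/1.5556 = 996 minutes.

996 minutes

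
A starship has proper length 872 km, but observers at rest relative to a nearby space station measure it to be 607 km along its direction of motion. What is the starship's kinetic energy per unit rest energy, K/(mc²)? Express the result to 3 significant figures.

0.437

From L = L₀/γ: γ = 872/607 = 1.43657.
Since K = (γ−1)mc², K/(mc²) = 1.43657 − 1 = 0.437.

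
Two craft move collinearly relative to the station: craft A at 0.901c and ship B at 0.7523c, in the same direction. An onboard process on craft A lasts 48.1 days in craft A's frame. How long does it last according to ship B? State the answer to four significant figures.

Transform craft A's velocity into ship B's frame: (0.901 − 0.7523)/(1 − 0.901·0.7523) = 0.1487/0.3221777, so the relative speed is 0.46155c.
At |u| = 0.46155c, γ = (1 − 0.213028)^(−1/2) = 1.1273.
The clock on craft A records proper time, so ship B measures Δt = γΔτ = 1.1273 × 48.1 = 54.22 days.

54.22 days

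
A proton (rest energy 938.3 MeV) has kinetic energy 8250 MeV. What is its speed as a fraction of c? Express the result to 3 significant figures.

γ = 1 + K/(mc²) = 1 + 8250/938.3 = 9.7925.
β = √(1 − 1/γ²) = √(1 − 0.0104283) = √0.9895717 = 0.995.

0.995c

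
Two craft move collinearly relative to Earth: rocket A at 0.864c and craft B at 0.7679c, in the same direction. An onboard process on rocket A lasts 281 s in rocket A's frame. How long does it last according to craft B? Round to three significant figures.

293 s

Speed of rocket A in craft B's frame: u = (v_A − v_B)/(1 − v_A v_B/c²) = (0.864 − 0.7679)/(1 − 0.864×0.7679) = 0.0961/0.3365344 = 0.28556; |u| = 0.28556c.
At |u| = 0.28556c, γ = (1 − 0.0815445)^(−1/2) = 1.0434.
The clock on rocket A records proper time, so craft B measures Δt = γΔτ = 1.0434 × 281 = 293 s.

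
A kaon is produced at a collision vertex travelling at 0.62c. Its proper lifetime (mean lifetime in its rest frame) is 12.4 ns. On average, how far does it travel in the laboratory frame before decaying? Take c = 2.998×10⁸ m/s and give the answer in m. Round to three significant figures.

2.94 m

With β = 0.62, γ = 1/√(1 − 0.62²) = 1/√0.6156 = 1.2745.
Lab-frame lifetime: Δt = γτ = 1.2745 × 12.4 ns = 15.804 ns.
Distance: d = vΔt = 0.62 × 2.998×10⁸ m/s × 1.5804×10^-8 s = 2.94 m.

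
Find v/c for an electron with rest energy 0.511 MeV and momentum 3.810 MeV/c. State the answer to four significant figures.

0.9911

pc/(mc²) = 3.810/0.511 = 7.456 = βγ = β/√(1−β²).
So β² = x²/(1 + x²) with x = 7.456: x² = 55.5919, β² = 55.5919/56.5919 = 0.98233, β = 0.9911.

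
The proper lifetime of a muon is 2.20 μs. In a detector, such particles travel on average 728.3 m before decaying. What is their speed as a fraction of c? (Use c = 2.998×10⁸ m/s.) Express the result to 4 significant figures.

0.7412c

Lab distance = (lab lifetime)·v = γτ·βc, so βγ = d/(cτ) = 728.3/(2.998×10⁸ × 2.200×10^-6) = 1.1042.
With βγ = 1.1042: γ² = 1 + (βγ)² = 2.21926, and β = (βγ)/γ = 1.1042/1.48972 = 0.7412.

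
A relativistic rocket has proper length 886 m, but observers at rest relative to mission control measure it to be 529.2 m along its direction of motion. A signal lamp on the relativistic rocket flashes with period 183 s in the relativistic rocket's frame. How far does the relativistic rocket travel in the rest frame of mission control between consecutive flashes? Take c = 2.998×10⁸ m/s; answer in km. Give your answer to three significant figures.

γ = L₀/L = 886/529.2 = 1.67423.
β = √(1 − 1/γ²) = 0.80203. Lab-frame period = γτ = 1.67423×183 s = 306.38 s. Distance = βc × γτ = 0.80203 × 2.998×10⁸ m/s × 306.38 s = 7.3669×10^10 m = 7.37×10^7 km.

7.37×10^7 km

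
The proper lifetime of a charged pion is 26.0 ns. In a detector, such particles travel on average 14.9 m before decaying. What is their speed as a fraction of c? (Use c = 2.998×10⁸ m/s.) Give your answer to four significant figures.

0.8861c

Lab distance = (lab lifetime)·v = γτ·βc, so βγ = d/(cτ) = 14.90/(2.998×10⁸ × 2.600×10^-8) = 1.9115.
With βγ = 1.9115: γ² = 1 + (βγ)² = 4.65383, and β = (βγ)/γ = 1.9115/2.15727 = 0.8861.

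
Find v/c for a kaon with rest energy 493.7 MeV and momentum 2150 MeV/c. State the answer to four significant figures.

0.9746

pc/(mc²) = 2150/493.7 = 4.3549 = βγ = β/√(1−β²).
So β² = x²/(1 + x²) with x = 4.3549: x² = 18.9652, β² = 18.9652/19.9652 = 0.949913, β = 0.9746.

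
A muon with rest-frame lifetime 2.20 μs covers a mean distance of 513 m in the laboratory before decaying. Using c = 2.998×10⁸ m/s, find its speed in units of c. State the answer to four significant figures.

0.6139c

d = βγcτ ⇒ βγ = d/(cτ) = 513.0 m / (659.56 m) = 0.77779.
β = (βγ)/√(1+(βγ)²) = 0.77779/√1.604957 = 0.6139.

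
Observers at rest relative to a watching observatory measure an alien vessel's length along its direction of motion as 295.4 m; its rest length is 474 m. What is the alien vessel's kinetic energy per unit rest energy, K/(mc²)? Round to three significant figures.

0.605

γ = L₀/L = 474/295.4 = 1.6046.
Since K = (γ−1)mc², K/(mc²) = 1.6046 − 1 = 0.605.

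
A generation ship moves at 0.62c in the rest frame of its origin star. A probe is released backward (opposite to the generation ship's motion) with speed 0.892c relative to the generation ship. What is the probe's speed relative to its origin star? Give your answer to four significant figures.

0.6086c

In units of c, u = (u' + v)/(1 + u'v) with u' = −0.892 and v = 0.62.
Numerator: −0.892 + 0.62 = −0.272. Denominator: 1 + (−0.892)(0.62) = 0.44696.
u = −0.272/0.44696 = −0.60856, so the speed is 0.6086c.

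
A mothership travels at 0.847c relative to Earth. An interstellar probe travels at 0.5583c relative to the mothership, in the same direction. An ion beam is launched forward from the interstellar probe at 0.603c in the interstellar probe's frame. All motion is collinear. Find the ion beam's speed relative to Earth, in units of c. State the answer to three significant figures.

Compose velocities in two stages. Stage 1 (into S'): u₁ = (0.603+0.5583)/(1+0.603×0.5583) = 0.86881.
Stage 2 (into S): u = (0.86881+0.847)/(1+0.86881×0.847) = 0.98844, so the speed is 0.988c.

0.988c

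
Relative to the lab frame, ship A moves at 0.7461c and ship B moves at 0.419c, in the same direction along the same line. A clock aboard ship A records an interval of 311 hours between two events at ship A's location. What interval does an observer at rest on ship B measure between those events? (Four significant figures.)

Speed of ship A in ship B's frame: u = (v_A − v_B)/(1 − v_A v_B/c²) = (0.7461 − 0.419)/(1 − 0.7461×0.419) = 0.3271/0.6873841 = 0.47586; |u| = 0.47586c.
γ for this relative speed: γ = 1/√(1 − 0.226443) = 1.137.
The clock on ship A records proper time, so ship B measures Δt = γΔτ = 1.137 × 311 = 353.6 hours.

353.6 hours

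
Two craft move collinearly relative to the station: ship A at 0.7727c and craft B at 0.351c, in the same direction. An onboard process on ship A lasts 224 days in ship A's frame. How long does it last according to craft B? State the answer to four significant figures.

Transform ship A's velocity into craft B's frame: (0.7727 − 0.351)/(1 − 0.7727·0.351) = 0.4217/0.7287823, so the relative speed is 0.57864c.
At |u| = 0.57864c, γ = (1 − 0.334824)^(−1/2) = 1.2261.
The clock on ship A records proper time, so craft B measures Δt = γΔτ = 1.2261 × 224 = 274.6 days.

274.6 days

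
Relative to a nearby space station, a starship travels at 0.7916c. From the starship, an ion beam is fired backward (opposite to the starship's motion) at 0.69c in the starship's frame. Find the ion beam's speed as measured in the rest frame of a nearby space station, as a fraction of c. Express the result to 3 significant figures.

In units of c, u = (u' + v)/(1 + u'v) with u' = −0.69 and v = 0.7916.
Numerator: −0.69 + 0.7916 = 0.1016. Denominator: 1 + (−0.69)(0.7916) = 0.453796.
u = 0.1016/0.453796 = 0.22389, so the speed is 0.224c.

0.224c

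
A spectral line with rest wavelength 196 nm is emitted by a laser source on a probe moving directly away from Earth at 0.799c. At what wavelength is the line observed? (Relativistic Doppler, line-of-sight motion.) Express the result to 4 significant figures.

Relativistic Doppler for wavelength: λ_obs = λ_src · √((1+β)/(1−β)).
With β = 0.799: factor = √(1.799/0.201) = 2.9917.
λ_obs = 196 × 2.9917 = 586.4 nm.

586.4 nm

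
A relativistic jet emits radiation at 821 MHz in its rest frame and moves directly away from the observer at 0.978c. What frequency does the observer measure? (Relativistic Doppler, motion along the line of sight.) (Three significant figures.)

Relativistic Doppler (source moving away): f_obs = f_src · √((1−β)/(1+β)).
With β = 0.978: factor = √(0.022/1.978) = 0.10546.
f_obs = 821 × 0.10546 = 86.6 MHz.

86.6 MHz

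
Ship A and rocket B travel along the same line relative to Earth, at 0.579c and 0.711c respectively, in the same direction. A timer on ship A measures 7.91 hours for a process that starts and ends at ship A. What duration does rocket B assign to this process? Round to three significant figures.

8.12 hours

Speed of ship A in rocket B's frame: u = (v_A − v_B)/(1 − v_A v_B/c²) = (0.579 − 0.711)/(1 − 0.579×0.711) = −0.132/0.588331 = −0.22436; |u| = 0.22436c.
At |u| = 0.22436c, γ = (1 − 0.0503374)^(−1/2) = 1.0262.
Ship A's interval is proper; time dilation gives Δt_B = γΔτ = 1.0262 × 7.91 hours = 8.12 hours.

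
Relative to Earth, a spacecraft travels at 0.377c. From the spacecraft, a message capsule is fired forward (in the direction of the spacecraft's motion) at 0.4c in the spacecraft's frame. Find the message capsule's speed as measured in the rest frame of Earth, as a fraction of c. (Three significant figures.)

0.675c

Relativistic velocity addition: u = (u' + v)/(1 + u'v/c²), with u' = 0.4c and v = 0.377c.
Numerator: 0.4 + 0.377 = 0.777. Denominator: 1 + (0.4)(0.377) = 1.1508.
u = 0.777/1.1508 = 0.67518, so the speed is 0.675c.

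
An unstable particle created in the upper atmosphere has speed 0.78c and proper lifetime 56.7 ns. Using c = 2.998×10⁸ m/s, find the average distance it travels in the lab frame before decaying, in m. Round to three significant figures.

21.2 m

With β = 0.78, γ = 1/√(1 − 0.78²) = 1/√0.3916 = 1.598.
Lab-frame lifetime: Δt = γτ = 1.598 × 56.7 ns = 90.607 ns.
Distance: d = vΔt = 0.78 × 2.998×10⁸ m/s × 9.0607×10^-8 s = 21.2 m.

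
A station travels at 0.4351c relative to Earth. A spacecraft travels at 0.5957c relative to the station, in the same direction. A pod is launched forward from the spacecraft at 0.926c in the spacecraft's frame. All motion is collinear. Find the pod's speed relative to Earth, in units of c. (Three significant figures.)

Apply u = (u'+v)/(1+u'v) twice. Pod in the station frame: (0.926+0.5957)/(1+0.926·0.5957) = 1.5217/1.5516182 = 0.98072c.
That velocity, transformed to the rest frame of Earth: (0.98072+0.4351)/(1+0.98072·0.4351) = 1.41582/1.426711272 = 0.99237c.

0.992c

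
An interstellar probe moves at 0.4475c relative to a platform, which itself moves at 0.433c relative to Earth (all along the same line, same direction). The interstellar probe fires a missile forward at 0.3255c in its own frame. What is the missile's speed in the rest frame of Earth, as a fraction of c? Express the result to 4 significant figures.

First combine the missile and interstellar probe (S''→S'): u₁ = (0.3255 + 0.4475)/(1 + 0.3255×0.4475) = 0.773/1.14566125 = 0.67472.
Then combine with the platform (S'→S): u = (0.67472 + 0.433)/(1 + 0.67472×0.433) = 1.10772/1.29215376 = 0.85727.

0.8573c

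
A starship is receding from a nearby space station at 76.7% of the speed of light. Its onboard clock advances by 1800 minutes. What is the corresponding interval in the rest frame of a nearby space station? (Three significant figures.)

γ = 1/√(1 − β²) = 1/√(1 − 0.588289) = 1/√0.411711 = 1/0.641647 = 1.5585.
The onboard clock measures proper time, so the interval in the rest frame of a nearby space station is dilated: Δt = γ·Δτ = 1.5585 × 1800 minutes = 2810 minutes.

2810 minutes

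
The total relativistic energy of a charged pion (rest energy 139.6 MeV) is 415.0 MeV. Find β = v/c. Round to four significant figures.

Total energy E = γmc² gives γ = 415.0/139.6 = 2.9728.
Hence β = √(1 − 1/γ²) = √(1 − 0.113154) = √0.886846 = 0.9417.

0.9417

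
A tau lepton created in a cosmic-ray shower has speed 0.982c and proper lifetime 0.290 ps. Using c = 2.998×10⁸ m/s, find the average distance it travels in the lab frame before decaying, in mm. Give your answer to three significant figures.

0.452 mm

With β = 0.982, γ = 1/√(1 − 0.982²) = 1/√0.035676 = 5.2943.
Lab-frame lifetime: Δt = γτ = 5.2943 × 0.290 ps = 1.5353 ps.
Distance: d = vΔt = 0.982 × 2.998×10⁸ m/s × 1.5353×10^-12 s = 4.52×10^-4 m = 0.452 mm.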